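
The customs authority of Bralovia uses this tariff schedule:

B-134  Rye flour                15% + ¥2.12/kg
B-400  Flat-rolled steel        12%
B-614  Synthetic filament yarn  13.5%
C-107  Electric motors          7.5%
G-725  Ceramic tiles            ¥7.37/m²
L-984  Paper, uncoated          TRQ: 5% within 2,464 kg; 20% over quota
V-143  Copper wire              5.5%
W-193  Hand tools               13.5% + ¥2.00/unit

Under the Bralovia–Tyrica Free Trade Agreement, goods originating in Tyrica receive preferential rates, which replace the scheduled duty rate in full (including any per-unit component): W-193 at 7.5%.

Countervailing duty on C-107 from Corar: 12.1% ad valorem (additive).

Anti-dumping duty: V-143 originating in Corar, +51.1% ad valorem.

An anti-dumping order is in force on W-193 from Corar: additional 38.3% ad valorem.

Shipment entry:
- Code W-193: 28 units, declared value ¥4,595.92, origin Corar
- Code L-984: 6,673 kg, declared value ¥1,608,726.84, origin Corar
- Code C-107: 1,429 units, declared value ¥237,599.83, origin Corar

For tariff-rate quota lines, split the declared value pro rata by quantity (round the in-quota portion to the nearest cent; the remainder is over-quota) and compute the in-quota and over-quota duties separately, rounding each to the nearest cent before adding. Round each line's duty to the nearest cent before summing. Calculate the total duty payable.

¥281,648.46

Line 1 (W-193, Corar, 28 units, ¥4,595.92):
Base rate for W-193 is 13.5% + ¥2.00/unit.
W-193 has an FTA preferential rate, but origin Corar is not Tyrica; base rate stands.
Additional duty on W-193 from Corar: +38.3%. Applied ad valorem rate: 13.5% + 38.3% = 51.8%.
Duty = ¥4,595.92 × 51.8% + 28 × ¥2.00 = ¥2,436.69.
Line 2 (L-984, Corar, 6,673 kg, ¥1,608,726.84):
Code L-984 is under a tariff-rate quota (threshold 2,464 kg). In-quota: 2,464 kg at 5%; over-quota: 4,209 kg at 20%.
Pro-rata value split: in-quota = ¥1,608,726.84 × 2,464/6,673 = ¥594,021.12; over-quota = ¥1,608,726.84 − ¥594,021.12 = ¥1,014,705.72.
In-quota duty = ¥594,021.12 × 5% = ¥29,701.06. Over-quota duty = ¥1,014,705.72 × 20% = ¥202,941.14.
Line duty = ¥29,701.06 + ¥202,941.14 = ¥232,642.20.
Line 3 (C-107, Corar, 1,429 units, ¥237,599.83):
Base rate for C-107 is 7.5%.
Additional duty on C-107 from Corar: +12.1%. Applied ad valorem rate: 7.5% + 12.1% = 19.6%.
Duty = ¥237,599.83 × 19.6% = ¥46,569.57.
Total = ¥2,436.69 + ¥232,642.20 + ¥46,569.57 = ¥281,648.46.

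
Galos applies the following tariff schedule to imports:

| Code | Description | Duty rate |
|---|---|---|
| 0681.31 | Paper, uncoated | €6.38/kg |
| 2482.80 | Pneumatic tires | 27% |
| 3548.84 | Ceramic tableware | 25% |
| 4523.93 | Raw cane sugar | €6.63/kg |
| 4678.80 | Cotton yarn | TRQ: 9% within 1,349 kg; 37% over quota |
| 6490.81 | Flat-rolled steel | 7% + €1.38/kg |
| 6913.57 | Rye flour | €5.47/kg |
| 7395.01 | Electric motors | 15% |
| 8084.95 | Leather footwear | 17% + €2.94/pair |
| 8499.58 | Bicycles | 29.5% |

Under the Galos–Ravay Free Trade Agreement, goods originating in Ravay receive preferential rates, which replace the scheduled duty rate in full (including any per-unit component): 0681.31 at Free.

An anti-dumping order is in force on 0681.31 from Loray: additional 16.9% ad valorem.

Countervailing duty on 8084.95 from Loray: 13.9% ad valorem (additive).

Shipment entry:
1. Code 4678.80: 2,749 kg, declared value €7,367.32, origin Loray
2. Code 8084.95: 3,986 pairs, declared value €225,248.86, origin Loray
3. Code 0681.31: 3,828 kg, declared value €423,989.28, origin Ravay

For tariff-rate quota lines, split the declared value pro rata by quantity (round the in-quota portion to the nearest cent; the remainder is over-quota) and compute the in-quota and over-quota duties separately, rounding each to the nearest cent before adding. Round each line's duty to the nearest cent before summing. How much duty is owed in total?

€83,034.36

Line 1 (4678.80, Loray, 2,749 kg, €7,367.32):
Code 4678.80 is under a tariff-rate quota (threshold 1,349 kg). In-quota: 1,349 kg at 9%; over-quota: 1,400 kg at 37%.
Pro-rata value split: in-quota = €7,367.32 × 1,349/2,749 = €3,615.32; over-quota = €7,367.32 − €3,615.32 = €3,752.00.
In-quota duty = €3,615.32 × 9% = €325.38. Over-quota duty = €3,752.00 × 37% = €1,388.24.
Line duty = €325.38 + €1,388.24 = €1,713.62.
Line 2 (8084.95, Loray, 3,986 pairs, €225,248.86):
Base rate for 8084.95 is 17% + €2.94/pair.
Additional duty on 8084.95 from Loray: +13.9%. Applied ad valorem rate: 17% + 13.9% = 30.9%.
Duty = €225,248.86 × 30.9% + 3,986 × €2.94 = €81,320.74.
Line 3 (0681.31, Ravay, 3,828 kg, €423,989.28):
Base rate for 0681.31 is €6.38/kg.
Origin Ravay qualifies under the Galos–Ravay agreement and 0681.31 is covered: preferential rate Free applies instead.
The additional-duty order on 0681.31 targets Loray, not Ravay; it does not apply.
Duty = €423,989.28 × 0% = €0.00.
Total = €1,713.62 + €81,320.74 + €0.00 = €83,034.36.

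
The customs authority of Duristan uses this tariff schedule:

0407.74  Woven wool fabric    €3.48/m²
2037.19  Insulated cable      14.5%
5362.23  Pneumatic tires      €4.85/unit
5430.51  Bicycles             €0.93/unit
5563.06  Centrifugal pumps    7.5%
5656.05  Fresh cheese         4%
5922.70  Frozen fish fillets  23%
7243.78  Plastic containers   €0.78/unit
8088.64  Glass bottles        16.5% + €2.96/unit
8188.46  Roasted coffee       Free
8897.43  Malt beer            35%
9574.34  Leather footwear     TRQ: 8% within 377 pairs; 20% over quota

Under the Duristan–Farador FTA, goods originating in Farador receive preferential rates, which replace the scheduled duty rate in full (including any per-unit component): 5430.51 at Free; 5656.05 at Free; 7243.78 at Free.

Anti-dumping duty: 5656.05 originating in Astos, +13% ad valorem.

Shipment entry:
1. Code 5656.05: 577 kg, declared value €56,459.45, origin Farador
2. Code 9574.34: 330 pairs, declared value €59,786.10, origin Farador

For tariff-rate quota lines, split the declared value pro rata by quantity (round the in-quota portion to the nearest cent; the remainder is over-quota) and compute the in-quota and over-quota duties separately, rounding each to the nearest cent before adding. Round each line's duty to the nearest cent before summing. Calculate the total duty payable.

Line 1 (5656.05, Farador, 577 kg, €56,459.45):
Base rate for 5656.05 is 4%.
Origin Farador qualifies under the Duristan–Farador agreement and 5656.05 is covered: preferential rate Free applies instead.
The additional-duty order on 5656.05 targets Astos, not Farador; it does not apply.
Duty = €56,459.45 × 0% = €0.00.
Line 2 (9574.34, Farador, 330 pairs, €59,786.10):
Code 9574.34 is under a tariff-rate quota (threshold 377 pairs). Quantity 330 pairs is within the quota, so the in-quota rate 8% applies to the full value.
Duty = €59,786.10 × 8% = €4,782.89.
Total = €0.00 + €4,782.89 = €4,782.89.

€4,782.89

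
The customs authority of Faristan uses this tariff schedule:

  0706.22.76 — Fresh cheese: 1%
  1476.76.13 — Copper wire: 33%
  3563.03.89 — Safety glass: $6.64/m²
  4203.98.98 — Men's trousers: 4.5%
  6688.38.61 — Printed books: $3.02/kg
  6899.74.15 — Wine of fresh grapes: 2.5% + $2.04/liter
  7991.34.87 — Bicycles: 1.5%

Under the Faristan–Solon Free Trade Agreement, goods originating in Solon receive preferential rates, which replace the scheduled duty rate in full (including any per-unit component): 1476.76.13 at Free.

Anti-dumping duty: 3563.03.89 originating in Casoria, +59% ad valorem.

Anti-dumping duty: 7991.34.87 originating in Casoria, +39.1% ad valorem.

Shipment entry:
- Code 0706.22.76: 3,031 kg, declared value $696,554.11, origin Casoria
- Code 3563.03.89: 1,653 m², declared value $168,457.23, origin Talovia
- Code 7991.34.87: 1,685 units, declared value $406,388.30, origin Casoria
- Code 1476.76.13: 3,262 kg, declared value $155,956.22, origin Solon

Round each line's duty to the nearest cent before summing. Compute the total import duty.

$182,935.11

Line 1 (0706.22.76, Casoria, 3,031 kg, $696,554.11):
Base rate for 0706.22.76 is 1%.
Duty = $696,554.11 × 1% = $6,965.54.
Line 2 (3563.03.89, Talovia, 1,653 m², $168,457.23):
Base rate for 3563.03.89 is $6.64/m².
The additional-duty order on 3563.03.89 targets Casoria, not Talovia; it does not apply.
Duty = 1,653 × $6.64 = $10,975.92.
Line 3 (7991.34.87, Casoria, 1,685 units, $406,388.30):
Base rate for 7991.34.87 is 1.5%.
Additional duty on 7991.34.87 from Casoria: +39.1%. Applied ad valorem rate: 1.5% + 39.1% = 40.6%.
Duty = $406,388.30 × 40.6% = $164,993.65.
Line 4 (1476.76.13, Solon, 3,262 kg, $155,956.22):
Base rate for 1476.76.13 is 33%.
Origin Solon qualifies under the Faristan–Solon agreement and 1476.76.13 is covered: preferential rate Free applies instead.
Duty = $155,956.22 × 0% = $0.00.
Total = $6,965.54 + $10,975.92 + $164,993.65 + $0.00 = $182,935.11.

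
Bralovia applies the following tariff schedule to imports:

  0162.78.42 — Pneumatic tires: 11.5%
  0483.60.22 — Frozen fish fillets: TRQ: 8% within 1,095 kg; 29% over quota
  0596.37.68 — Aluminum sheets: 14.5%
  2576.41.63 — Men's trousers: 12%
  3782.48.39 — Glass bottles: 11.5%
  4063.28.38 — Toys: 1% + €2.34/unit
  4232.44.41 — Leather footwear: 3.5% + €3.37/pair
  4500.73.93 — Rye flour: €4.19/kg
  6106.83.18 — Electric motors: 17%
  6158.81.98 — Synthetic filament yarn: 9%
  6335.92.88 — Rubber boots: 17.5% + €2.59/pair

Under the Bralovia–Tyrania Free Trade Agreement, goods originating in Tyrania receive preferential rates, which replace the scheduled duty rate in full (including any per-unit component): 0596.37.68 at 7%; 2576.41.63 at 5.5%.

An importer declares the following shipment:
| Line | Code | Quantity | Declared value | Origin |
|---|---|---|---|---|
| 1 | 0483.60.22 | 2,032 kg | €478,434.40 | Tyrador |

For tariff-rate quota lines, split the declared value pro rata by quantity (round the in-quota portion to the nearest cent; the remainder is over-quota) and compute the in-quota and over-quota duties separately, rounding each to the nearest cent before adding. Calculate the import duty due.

€84,604.25

Line 1 (0483.60.22, Tyrador, 2,032 kg, €478,434.40):
Code 0483.60.22 is under a tariff-rate quota (threshold 1,095 kg). In-quota: 1,095 kg at 8%; over-quota: 937 kg at 29%.
Pro-rata value split: in-quota = €478,434.40 × 1,095/2,032 = €257,817.75; over-quota = €478,434.40 − €257,817.75 = €220,616.65.
In-quota duty = €257,817.75 × 8% = €20,625.42. Over-quota duty = €220,616.65 × 29% = €63,978.83.
Line duty = €20,625.42 + €63,978.83 = €84,604.25.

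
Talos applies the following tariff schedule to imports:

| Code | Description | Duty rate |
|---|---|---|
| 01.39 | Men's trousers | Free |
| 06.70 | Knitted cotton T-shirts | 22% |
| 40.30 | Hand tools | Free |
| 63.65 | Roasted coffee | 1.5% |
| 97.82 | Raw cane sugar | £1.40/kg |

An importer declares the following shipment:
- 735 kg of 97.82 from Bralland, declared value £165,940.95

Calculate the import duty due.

Line 1 (97.82, Bralland, 735 kg, £165,940.95):
Base rate for 97.82 is £1.40/kg.
Duty = 735 × £1.40 = £1,029.00.

£1,029.00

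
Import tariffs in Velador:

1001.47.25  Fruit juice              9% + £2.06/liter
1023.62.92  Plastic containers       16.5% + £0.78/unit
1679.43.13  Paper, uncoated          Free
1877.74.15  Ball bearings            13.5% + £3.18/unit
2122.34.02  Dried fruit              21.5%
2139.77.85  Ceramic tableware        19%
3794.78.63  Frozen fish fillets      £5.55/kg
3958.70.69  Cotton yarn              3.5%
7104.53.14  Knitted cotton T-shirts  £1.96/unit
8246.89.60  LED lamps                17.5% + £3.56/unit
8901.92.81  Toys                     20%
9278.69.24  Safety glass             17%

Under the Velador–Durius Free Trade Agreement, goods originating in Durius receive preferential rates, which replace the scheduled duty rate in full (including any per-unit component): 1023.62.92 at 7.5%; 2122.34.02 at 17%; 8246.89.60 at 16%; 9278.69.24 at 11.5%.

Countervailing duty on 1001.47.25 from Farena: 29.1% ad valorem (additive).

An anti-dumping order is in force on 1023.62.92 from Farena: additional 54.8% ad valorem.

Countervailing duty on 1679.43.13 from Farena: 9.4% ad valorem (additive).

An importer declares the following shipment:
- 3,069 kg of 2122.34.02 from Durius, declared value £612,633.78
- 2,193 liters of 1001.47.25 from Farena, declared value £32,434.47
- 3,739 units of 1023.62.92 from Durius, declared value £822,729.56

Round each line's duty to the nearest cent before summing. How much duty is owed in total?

Line 1 (2122.34.02, Durius, 3,069 kg, £612,633.78):
Base rate for 2122.34.02 is 21.5%.
Origin Durius qualifies under the Velador–Durius agreement and 2122.34.02 is covered: preferential rate 17% applies instead.
Duty = £612,633.78 × 17% = £104,147.74.
Line 2 (1001.47.25, Farena, 2,193 liters, £32,434.47):
Base rate for 1001.47.25 is 9% + £2.06/liter.
Additional duty on 1001.47.25 from Farena: +29.1%. Applied ad valorem rate: 9% + 29.1% = 38.1%.
Duty = £32,434.47 × 38.1% + 2,193 × £2.06 = £16,875.11.
Line 3 (1023.62.92, Durius, 3,739 units, £822,729.56):
Base rate for 1023.62.92 is 16.5% + £0.78/unit.
Origin Durius qualifies under the Velador–Durius agreement and 1023.62.92 is covered: preferential rate 7.5% applies instead.
The additional-duty order on 1023.62.92 targets Farena, not Durius; it does not apply.
Duty = £822,729.56 × 7.5% = £61,704.72.
Total = £104,147.74 + £16,875.11 + £61,704.72 = £182,727.57.

£182,727.57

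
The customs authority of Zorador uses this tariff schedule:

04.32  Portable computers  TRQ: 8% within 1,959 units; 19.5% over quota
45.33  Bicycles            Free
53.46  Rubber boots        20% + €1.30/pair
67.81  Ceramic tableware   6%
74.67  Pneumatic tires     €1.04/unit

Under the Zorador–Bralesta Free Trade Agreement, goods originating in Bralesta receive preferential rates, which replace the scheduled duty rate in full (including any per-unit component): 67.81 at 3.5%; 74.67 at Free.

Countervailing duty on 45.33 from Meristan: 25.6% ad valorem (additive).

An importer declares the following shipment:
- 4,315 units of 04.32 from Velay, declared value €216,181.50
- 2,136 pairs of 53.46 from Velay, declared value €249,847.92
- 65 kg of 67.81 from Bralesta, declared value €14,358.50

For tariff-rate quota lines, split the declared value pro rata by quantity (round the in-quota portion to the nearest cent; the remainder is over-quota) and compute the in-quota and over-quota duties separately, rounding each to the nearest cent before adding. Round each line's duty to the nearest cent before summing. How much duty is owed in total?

Line 1 (04.32, Velay, 4,315 units, €216,181.50):
Code 04.32 is under a tariff-rate quota (threshold 1,959 units). In-quota: 1,959 units at 8%; over-quota: 2,356 units at 19.5%.
Pro-rata value split: in-quota = €216,181.50 × 1,959/4,315 = €98,145.90; over-quota = €216,181.50 − €98,145.90 = €118,035.60.
In-quota duty = €98,145.90 × 8% = €7,851.67. Over-quota duty = €118,035.60 × 19.5% = €23,016.94.
Line duty = €7,851.67 + €23,016.94 = €30,868.61.
Line 2 (53.46, Velay, 2,136 pairs, €249,847.92):
Base rate for 53.46 is 20% + €1.30/pair.
Duty = €249,847.92 × 20% + 2,136 × €1.30 = €52,746.38.
Line 3 (67.81, Bralesta, 65 kg, €14,358.50):
Base rate for 67.81 is 6%.
Origin Bralesta qualifies under the Zorador–Bralesta agreement and 67.81 is covered: preferential rate 3.5% applies instead.
Duty = €14,358.50 × 3.5% = €502.55.
Total = €30,868.61 + €52,746.38 + €502.55 = €84,117.54.

€84,117.54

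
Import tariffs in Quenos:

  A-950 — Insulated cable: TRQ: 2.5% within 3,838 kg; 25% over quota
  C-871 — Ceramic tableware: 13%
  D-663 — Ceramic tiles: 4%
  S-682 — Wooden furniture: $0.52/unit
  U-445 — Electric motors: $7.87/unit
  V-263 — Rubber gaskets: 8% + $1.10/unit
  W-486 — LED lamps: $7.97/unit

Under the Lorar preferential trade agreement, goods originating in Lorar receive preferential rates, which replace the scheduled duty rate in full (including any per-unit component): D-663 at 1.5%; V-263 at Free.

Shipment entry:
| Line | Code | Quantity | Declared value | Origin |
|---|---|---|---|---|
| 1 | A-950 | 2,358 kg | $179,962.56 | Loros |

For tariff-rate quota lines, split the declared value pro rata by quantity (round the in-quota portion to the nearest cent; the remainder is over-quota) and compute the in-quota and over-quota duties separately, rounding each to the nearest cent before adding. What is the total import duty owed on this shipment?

$4,499.06

Line 1 (A-950, Loros, 2,358 kg, $179,962.56):
Code A-950 is under a tariff-rate quota (threshold 3,838 kg). Quantity 2,358 kg is within the quota, so the in-quota rate 2.5% applies to the full value.
Duty = $179,962.56 × 2.5% = $4,499.06.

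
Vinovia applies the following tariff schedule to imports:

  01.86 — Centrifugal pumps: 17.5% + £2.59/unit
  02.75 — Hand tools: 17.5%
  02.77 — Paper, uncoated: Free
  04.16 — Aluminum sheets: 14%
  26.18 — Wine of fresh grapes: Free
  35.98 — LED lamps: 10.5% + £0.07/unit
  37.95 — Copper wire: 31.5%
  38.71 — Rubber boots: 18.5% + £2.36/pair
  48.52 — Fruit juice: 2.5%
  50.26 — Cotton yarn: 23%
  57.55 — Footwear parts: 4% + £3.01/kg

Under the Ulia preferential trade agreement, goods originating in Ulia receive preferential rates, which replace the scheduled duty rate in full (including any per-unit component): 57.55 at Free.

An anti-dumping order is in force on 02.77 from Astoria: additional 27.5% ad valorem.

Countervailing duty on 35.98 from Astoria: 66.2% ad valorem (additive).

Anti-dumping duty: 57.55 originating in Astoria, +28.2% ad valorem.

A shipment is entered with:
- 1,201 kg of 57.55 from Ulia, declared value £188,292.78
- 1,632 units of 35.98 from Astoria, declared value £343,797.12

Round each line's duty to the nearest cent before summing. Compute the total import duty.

£263,806.63

Line 1 (57.55, Ulia, 1,201 kg, £188,292.78):
Base rate for 57.55 is 4% + £3.01/kg.
Origin Ulia qualifies under the Vinovia–Ulia agreement and 57.55 is covered: preferential rate Free applies instead.
The additional-duty order on 57.55 targets Astoria, not Ulia; it does not apply.
Duty = £188,292.78 × 0% = £0.00.
Line 2 (35.98, Astoria, 1,632 units, £343,797.12):
Base rate for 35.98 is 10.5% + £0.07/unit.
Additional duty on 35.98 from Astoria: +66.2%. Applied ad valorem rate: 10.5% + 66.2% = 76.7%.
Duty = £343,797.12 × 76.7% + 1,632 × £0.07 = £263,806.63.
Total = £0.00 + £263,806.63 = £263,806.63.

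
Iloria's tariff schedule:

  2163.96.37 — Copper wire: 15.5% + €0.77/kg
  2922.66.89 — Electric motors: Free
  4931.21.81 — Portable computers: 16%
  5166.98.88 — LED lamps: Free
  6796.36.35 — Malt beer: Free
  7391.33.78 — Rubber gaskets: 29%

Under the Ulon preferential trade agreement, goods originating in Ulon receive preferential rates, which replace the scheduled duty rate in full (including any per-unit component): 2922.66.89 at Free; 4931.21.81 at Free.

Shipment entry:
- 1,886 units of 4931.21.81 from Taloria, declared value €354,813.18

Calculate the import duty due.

€56,770.11

Line 1 (4931.21.81, Taloria, 1,886 units, €354,813.18):
Base rate for 4931.21.81 is 16%.
4931.21.81 has an FTA preferential rate, but origin Taloria is not Ulon; base rate stands.
Duty = €354,813.18 × 16% = €56,770.11.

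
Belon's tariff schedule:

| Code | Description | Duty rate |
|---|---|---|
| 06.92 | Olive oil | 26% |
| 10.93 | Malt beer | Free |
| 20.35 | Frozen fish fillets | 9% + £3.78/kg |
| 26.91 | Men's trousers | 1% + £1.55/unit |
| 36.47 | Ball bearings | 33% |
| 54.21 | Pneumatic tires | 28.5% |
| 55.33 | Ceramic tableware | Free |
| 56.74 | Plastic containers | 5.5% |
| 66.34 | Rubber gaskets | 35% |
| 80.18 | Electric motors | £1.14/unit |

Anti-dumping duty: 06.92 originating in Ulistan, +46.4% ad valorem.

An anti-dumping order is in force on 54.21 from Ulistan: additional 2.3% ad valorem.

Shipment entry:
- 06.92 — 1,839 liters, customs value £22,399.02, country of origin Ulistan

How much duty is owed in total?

Line 1 (06.92, Ulistan, 1,839 liters, £22,399.02):
Base rate for 06.92 is 26%.
Additional duty on 06.92 from Ulistan: +46.4%. Applied ad valorem rate: 26% + 46.4% = 72.4%.
Duty = £22,399.02 × 72.4% = £16,216.89.

£16,216.89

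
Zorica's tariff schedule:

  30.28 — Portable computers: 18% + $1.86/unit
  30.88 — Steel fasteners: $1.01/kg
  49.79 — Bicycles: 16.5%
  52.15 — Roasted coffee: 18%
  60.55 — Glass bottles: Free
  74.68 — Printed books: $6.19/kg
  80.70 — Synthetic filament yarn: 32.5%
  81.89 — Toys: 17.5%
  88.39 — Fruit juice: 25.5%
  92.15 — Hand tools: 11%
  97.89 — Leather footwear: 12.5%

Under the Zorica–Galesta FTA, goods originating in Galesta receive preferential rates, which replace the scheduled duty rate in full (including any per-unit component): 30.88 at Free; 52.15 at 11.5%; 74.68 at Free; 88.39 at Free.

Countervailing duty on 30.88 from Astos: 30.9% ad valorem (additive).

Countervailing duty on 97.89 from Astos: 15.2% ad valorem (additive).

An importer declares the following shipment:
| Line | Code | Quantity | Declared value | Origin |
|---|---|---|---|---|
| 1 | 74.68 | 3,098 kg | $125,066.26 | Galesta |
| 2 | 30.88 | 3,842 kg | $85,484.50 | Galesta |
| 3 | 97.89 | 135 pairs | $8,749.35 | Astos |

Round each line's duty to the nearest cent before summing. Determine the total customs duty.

Line 1 (74.68, Galesta, 3,098 kg, $125,066.26):
Base rate for 74.68 is $6.19/kg.
Origin Galesta qualifies under the Zorica–Galesta agreement and 74.68 is covered: preferential rate Free applies instead.
Duty = $125,066.26 × 0% = $0.00.
Line 2 (30.88, Galesta, 3,842 kg, $85,484.50):
Base rate for 30.88 is $1.01/kg.
Origin Galesta qualifies under the Zorica–Galesta agreement and 30.88 is covered: preferential rate Free applies instead.
The additional-duty order on 30.88 targets Astos, not Galesta; it does not apply.
Duty = $85,484.50 × 0% = $0.00.
Line 3 (97.89, Astos, 135 pairs, $8,749.35):
Base rate for 97.89 is 12.5%.
Additional duty on 97.89 from Astos: +15.2%. Applied ad valorem rate: 12.5% + 15.2% = 27.7%.
Duty = $8,749.35 × 27.7% = $2,423.57.
Total = $0.00 + $0.00 + $2,423.57 = $2,423.57.

$2,423.57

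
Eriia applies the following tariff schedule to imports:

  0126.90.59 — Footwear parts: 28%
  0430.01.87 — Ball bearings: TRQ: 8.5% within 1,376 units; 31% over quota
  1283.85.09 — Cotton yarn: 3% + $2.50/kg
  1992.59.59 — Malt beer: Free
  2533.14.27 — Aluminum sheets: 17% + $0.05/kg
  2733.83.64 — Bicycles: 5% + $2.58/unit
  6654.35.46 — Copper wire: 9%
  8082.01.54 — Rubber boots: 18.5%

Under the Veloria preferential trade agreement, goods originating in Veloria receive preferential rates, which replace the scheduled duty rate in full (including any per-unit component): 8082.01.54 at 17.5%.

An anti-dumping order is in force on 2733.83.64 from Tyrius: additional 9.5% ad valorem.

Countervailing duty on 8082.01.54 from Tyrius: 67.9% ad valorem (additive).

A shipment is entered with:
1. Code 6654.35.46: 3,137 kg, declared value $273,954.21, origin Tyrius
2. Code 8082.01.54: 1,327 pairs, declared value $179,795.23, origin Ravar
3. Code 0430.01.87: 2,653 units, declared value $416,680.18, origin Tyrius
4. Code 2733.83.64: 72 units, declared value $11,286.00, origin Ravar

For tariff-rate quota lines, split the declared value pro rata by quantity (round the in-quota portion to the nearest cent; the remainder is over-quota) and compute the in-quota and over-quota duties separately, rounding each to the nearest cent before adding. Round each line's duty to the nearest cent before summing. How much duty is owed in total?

$139,213.14

Line 1 (6654.35.46, Tyrius, 3,137 kg, $273,954.21):
Base rate for 6654.35.46 is 9%.
Duty = $273,954.21 × 9% = $24,655.88.
Line 2 (8082.01.54, Ravar, 1,327 pairs, $179,795.23):
Base rate for 8082.01.54 is 18.5%.
8082.01.54 has an FTA preferential rate, but origin Ravar is not Veloria; base rate stands.
The additional-duty order on 8082.01.54 targets Tyrius, not Ravar; it does not apply.
Duty = $179,795.23 × 18.5% = $33,262.12.
Line 3 (0430.01.87, Tyrius, 2,653 units, $416,680.18):
Code 0430.01.87 is under a tariff-rate quota (threshold 1,376 units). In-quota: 1,376 units at 8.5%; over-quota: 1,277 units at 31%.
Pro-rata value split: in-quota = $416,680.18 × 1,376/2,653 = $216,114.56; over-quota = $416,680.18 − $216,114.56 = $200,565.62.
In-quota duty = $216,114.56 × 8.5% = $18,369.74. Over-quota duty = $200,565.62 × 31% = $62,175.34.
Line duty = $18,369.74 + $62,175.34 = $80,545.08.
Line 4 (2733.83.64, Ravar, 72 units, $11,286.00):
Base rate for 2733.83.64 is 5% + $2.58/unit.
The additional-duty order on 2733.83.64 targets Tyrius, not Ravar; it does not apply.
Duty = $11,286.00 × 5% + 72 × $2.58 = $750.06.
Total = $24,655.88 + $33,262.12 + $80,545.08 + $750.06 = $139,213.14.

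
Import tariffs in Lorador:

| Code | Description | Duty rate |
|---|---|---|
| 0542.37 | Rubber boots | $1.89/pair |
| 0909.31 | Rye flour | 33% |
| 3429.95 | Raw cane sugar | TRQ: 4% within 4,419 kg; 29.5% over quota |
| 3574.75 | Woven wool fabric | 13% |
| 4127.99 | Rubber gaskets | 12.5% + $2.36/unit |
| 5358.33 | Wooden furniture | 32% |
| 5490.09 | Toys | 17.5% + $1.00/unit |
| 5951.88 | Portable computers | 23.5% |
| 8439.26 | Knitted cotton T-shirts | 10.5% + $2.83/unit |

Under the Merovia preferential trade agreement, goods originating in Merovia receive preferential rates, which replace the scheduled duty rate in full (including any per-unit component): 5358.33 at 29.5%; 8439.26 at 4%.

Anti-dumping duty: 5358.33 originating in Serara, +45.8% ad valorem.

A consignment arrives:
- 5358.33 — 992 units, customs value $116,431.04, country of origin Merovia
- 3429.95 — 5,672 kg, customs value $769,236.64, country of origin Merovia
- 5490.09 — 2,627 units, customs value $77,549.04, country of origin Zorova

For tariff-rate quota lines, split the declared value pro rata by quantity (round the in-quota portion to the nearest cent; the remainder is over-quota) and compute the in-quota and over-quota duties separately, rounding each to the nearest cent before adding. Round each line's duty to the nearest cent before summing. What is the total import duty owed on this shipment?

Line 1 (5358.33, Merovia, 992 units, $116,431.04):
Base rate for 5358.33 is 32%.
Origin Merovia qualifies under the Lorador–Merovia agreement and 5358.33 is covered: preferential rate 29.5% applies instead.
The additional-duty order on 5358.33 targets Serara, not Merovia; it does not apply.
Duty = $116,431.04 × 29.5% = $34,347.16.
Line 2 (3429.95, Merovia, 5,672 kg, $769,236.64):
Code 3429.95 is under a tariff-rate quota (threshold 4,419 kg). In-quota: 4,419 kg at 4%; over-quota: 1,253 kg at 29.5%.
Pro-rata value split: in-quota = $769,236.64 × 4,419/5,672 = $599,304.78; over-quota = $769,236.64 − $599,304.78 = $169,931.86.
In-quota duty = $599,304.78 × 4% = $23,972.19. Over-quota duty = $169,931.86 × 29.5% = $50,129.90.
Line duty = $23,972.19 + $50,129.90 = $74,102.09.
Line 3 (5490.09, Zorova, 2,627 units, $77,549.04):
Base rate for 5490.09 is 17.5% + $1.00/unit.
Duty = $77,549.04 × 17.5% + 2,627 × $1.00 = $16,198.08.
Total = $34,347.16 + $74,102.09 + $16,198.08 = $124,647.33.

$124,647.33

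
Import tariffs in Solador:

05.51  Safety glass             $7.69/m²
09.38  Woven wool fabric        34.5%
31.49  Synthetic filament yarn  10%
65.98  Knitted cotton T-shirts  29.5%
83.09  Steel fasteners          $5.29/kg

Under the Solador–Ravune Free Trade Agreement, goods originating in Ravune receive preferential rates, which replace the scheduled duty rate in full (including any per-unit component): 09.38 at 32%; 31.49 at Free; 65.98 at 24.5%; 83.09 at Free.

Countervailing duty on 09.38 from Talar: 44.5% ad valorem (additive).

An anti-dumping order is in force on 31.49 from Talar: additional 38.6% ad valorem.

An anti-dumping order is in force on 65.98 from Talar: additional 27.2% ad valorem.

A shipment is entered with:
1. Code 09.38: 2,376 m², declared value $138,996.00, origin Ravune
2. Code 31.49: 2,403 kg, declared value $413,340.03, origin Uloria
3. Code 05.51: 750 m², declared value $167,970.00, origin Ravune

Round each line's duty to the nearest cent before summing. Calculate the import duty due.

Line 1 (09.38, Ravune, 2,376 m², $138,996.00):
Base rate for 09.38 is 34.5%.
Origin Ravune qualifies under the Solador–Ravune agreement and 09.38 is covered: preferential rate 32% applies instead.
The additional-duty order on 09.38 targets Talar, not Ravune; it does not apply.
Duty = $138,996.00 × 32% = $44,478.72.
Line 2 (31.49, Uloria, 2,403 kg, $413,340.03):
Base rate for 31.49 is 10%.
31.49 has an FTA preferential rate, but origin Uloria is not Ravune; base rate stands.
The additional-duty order on 31.49 targets Talar, not Uloria; it does not apply.
Duty = $413,340.03 × 10% = $41,334.00.
Line 3 (05.51, Ravune, 750 m², $167,970.00):
Base rate for 05.51 is $7.69/m².
Origin Ravune is the FTA partner but 05.51 is not on the preference list; base rate stands.
Duty = 750 × $7.69 = $5,767.50.
Total = $44,478.72 + $41,334.00 + $5,767.50 = $91,580.22.

$91,580.22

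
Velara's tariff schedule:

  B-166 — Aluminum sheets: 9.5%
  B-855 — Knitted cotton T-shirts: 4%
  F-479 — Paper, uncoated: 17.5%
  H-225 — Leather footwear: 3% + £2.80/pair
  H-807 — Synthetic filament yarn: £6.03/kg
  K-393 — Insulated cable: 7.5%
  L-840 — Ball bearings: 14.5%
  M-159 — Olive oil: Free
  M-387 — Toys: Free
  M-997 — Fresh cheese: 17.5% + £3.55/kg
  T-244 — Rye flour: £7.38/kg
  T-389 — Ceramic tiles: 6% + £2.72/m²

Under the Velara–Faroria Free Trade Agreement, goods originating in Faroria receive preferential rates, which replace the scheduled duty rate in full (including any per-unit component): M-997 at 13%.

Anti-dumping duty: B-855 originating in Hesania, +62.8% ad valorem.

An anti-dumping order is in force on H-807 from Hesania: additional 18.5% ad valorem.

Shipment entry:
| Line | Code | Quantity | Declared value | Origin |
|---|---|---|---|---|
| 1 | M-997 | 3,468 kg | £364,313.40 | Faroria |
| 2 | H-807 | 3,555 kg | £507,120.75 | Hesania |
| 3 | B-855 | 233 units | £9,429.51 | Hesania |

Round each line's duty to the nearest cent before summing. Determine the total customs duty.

Line 1 (M-997, Faroria, 3,468 kg, £364,313.40):
Base rate for M-997 is 17.5% + £3.55/kg.
Origin Faroria qualifies under the Velara–Faroria agreement and M-997 is covered: preferential rate 13% applies instead.
Duty = £364,313.40 × 13% = £47,360.74.
Line 2 (H-807, Hesania, 3,555 kg, £507,120.75):
Base rate for H-807 is £6.03/kg.
Additional duty on H-807 from Hesania: +18.5% ad valorem. Applied ad valorem rate = 18.5%.
Duty = £507,120.75 × 18.5% + 3,555 × £6.03 = £115,253.99.
Line 3 (B-855, Hesania, 233 units, £9,429.51):
Base rate for B-855 is 4%.
Additional duty on B-855 from Hesania: +62.8%. Applied ad valorem rate: 4% + 62.8% = 66.8%.
Duty = £9,429.51 × 66.8% = £6,298.91.
Total = £47,360.74 + £115,253.99 + £6,298.91 = £168,913.64.

£168,913.64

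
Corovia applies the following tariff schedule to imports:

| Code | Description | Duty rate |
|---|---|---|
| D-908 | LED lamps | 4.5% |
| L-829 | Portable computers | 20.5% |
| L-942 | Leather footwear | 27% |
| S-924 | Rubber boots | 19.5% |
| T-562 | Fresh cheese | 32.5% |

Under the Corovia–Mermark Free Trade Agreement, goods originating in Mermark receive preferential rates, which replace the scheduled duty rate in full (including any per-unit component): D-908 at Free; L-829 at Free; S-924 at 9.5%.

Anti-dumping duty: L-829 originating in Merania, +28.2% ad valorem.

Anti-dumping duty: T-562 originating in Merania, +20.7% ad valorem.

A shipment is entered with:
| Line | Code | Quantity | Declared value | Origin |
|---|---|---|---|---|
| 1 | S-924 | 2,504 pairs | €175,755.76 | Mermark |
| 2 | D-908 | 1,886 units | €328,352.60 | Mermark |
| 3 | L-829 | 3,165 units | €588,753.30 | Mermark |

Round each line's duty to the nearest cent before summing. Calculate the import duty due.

Line 1 (S-924, Mermark, 2,504 pairs, €175,755.76):
Base rate for S-924 is 19.5%.
Origin Mermark qualifies under the Corovia–Mermark agreement and S-924 is covered: preferential rate 9.5% applies instead.
Duty = €175,755.76 × 9.5% = €16,696.80.
Line 2 (D-908, Mermark, 1,886 units, €328,352.60):
Base rate for D-908 is 4.5%.
Origin Mermark qualifies under the Corovia–Mermark agreement and D-908 is covered: preferential rate Free applies instead.
Duty = €328,352.60 × 0% = €0.00.
Line 3 (L-829, Mermark, 3,165 units, €588,753.30):
Base rate for L-829 is 20.5%.
Origin Mermark qualifies under the Corovia–Mermark agreement and L-829 is covered: preferential rate Free applies instead.
The additional-duty order on L-829 targets Merania, not Mermark; it does not apply.
Duty = €588,753.30 × 0% = €0.00.
Total = €16,696.80 + €0.00 + €0.00 = €16,696.80.

€16,696.80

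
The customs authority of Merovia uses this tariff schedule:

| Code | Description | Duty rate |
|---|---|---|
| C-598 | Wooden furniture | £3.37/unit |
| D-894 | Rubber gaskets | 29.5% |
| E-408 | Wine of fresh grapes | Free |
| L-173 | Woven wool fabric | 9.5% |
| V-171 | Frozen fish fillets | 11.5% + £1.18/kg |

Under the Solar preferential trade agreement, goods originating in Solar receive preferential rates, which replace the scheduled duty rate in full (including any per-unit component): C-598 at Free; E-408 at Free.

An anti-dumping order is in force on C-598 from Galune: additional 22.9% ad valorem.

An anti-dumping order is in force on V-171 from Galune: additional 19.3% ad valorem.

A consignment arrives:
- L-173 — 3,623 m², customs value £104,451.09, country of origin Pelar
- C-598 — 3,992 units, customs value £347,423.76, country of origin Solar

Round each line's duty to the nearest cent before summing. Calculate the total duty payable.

Line 1 (L-173, Pelar, 3,623 m², £104,451.09):
Base rate for L-173 is 9.5%.
Duty = £104,451.09 × 9.5% = £9,922.85.
Line 2 (C-598, Solar, 3,992 units, £347,423.76):
Base rate for C-598 is £3.37/unit.
Origin Solar qualifies under the Merovia–Solar agreement and C-598 is covered: preferential rate Free applies instead.
The additional-duty order on C-598 targets Galune, not Solar; it does not apply.
Duty = £347,423.76 × 0% = £0.00.
Total = £9,922.85 + £0.00 = £9,922.85.

£9,922.85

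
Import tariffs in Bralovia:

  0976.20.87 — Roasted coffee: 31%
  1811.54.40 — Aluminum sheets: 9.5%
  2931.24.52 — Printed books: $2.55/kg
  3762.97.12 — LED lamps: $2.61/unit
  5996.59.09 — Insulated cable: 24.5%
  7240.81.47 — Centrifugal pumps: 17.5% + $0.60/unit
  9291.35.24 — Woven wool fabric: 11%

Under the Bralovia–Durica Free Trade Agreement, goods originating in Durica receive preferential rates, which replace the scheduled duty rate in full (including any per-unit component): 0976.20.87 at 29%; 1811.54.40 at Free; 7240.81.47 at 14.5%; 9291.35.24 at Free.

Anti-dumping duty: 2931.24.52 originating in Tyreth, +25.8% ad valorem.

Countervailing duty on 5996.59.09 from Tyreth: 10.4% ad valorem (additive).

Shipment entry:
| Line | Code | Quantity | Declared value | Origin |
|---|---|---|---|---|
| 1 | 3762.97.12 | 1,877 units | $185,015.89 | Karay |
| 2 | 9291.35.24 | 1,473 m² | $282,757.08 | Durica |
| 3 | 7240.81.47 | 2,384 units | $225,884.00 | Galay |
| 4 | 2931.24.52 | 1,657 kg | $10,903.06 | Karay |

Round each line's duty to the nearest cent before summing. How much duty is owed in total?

$50,084.42

Line 1 (3762.97.12, Karay, 1,877 units, $185,015.89):
Base rate for 3762.97.12 is $2.61/unit.
Duty = 1,877 × $2.61 = $4,898.97.
Line 2 (9291.35.24, Durica, 1,473 m², $282,757.08):
Base rate for 9291.35.24 is 11%.
Origin Durica qualifies under the Bralovia–Durica agreement and 9291.35.24 is covered: preferential rate Free applies instead.
Duty = $282,757.08 × 0% = $0.00.
Line 3 (7240.81.47, Galay, 2,384 units, $225,884.00):
Base rate for 7240.81.47 is 17.5% + $0.60/unit.
7240.81.47 has an FTA preferential rate, but origin Galay is not Durica; base rate stands.
Duty = $225,884.00 × 17.5% + 2,384 × $0.60 = $40,960.10.
Line 4 (2931.24.52, Karay, 1,657 kg, $10,903.06):
Base rate for 2931.24.52 is $2.55/kg.
The additional-duty order on 2931.24.52 targets Tyreth, not Karay; it does not apply.
Duty = 1,657 × $2.55 = $4,225.35.
Total = $4,898.97 + $0.00 + $40,960.10 + $4,225.35 = $50,084.42.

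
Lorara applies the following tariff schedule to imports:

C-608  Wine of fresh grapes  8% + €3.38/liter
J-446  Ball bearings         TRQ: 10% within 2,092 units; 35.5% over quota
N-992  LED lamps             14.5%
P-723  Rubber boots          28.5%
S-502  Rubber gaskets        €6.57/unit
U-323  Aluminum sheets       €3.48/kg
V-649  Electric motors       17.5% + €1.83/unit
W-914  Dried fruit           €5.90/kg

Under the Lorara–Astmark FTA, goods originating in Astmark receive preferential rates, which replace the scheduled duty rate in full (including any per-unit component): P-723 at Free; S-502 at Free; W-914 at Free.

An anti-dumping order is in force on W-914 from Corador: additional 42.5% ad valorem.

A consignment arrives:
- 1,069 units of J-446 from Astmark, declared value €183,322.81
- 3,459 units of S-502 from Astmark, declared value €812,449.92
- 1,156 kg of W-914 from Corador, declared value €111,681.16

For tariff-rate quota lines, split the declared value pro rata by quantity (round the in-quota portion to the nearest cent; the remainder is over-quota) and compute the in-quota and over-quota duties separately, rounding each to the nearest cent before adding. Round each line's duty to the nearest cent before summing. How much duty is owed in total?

Line 1 (J-446, Astmark, 1,069 units, €183,322.81):
Code J-446 is under a tariff-rate quota (threshold 2,092 units). Quantity 1,069 units is within the quota, so the in-quota rate 10% applies to the full value.
Duty = €183,322.81 × 10% = €18,332.28.
Line 2 (S-502, Astmark, 3,459 units, €812,449.92):
Base rate for S-502 is €6.57/unit.
Origin Astmark qualifies under the Lorara–Astmark agreement and S-502 is covered: preferential rate Free applies instead.
Duty = €812,449.92 × 0% = €0.00.
Line 3 (W-914, Corador, 1,156 kg, €111,681.16):
Base rate for W-914 is €5.90/kg.
W-914 has an FTA preferential rate, but origin Corador is not Astmark; base rate stands.
Additional duty on W-914 from Corador: +42.5% ad valorem. Applied ad valorem rate = 42.5%.
Duty = €111,681.16 × 42.5% + 1,156 × €5.90 = €54,284.89.
Total = €18,332.28 + €0.00 + €54,284.89 = €72,617.17.

€72,617.17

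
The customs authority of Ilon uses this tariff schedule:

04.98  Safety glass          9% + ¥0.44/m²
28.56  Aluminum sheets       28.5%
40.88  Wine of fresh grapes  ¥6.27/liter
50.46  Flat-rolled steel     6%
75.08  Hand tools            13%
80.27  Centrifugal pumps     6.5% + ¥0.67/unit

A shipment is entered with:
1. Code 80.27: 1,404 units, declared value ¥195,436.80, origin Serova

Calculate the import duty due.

¥13,644.07

Line 1 (80.27, Serova, 1,404 units, ¥195,436.80):
Base rate for 80.27 is 6.5% + ¥0.67/unit.
Duty = ¥195,436.80 × 6.5% + 1,404 × ¥0.67 = ¥13,644.07.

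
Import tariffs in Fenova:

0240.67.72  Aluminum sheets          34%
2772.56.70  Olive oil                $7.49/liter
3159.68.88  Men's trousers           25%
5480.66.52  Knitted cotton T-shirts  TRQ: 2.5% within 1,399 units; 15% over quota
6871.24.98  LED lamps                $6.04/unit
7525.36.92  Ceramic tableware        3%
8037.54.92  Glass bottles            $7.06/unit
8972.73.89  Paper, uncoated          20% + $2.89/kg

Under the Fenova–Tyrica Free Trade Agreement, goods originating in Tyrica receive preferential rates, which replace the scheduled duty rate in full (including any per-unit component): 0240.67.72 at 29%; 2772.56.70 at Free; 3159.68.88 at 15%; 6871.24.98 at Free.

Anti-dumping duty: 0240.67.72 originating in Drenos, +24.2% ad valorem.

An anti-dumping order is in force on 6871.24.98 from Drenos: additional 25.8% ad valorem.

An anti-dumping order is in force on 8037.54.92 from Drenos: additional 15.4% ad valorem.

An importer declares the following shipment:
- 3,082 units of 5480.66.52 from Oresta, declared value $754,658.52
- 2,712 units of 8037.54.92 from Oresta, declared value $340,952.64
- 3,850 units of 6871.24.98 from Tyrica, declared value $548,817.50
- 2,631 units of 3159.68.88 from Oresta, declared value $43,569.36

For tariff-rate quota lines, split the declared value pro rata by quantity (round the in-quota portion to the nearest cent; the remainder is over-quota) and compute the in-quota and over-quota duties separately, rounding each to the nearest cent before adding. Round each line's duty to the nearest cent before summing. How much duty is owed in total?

$100,417.95

Line 1 (5480.66.52, Oresta, 3,082 units, $754,658.52):
Code 5480.66.52 is under a tariff-rate quota (threshold 1,399 units). In-quota: 1,399 units at 2.5%; over-quota: 1,683 units at 15%.
Pro-rata value split: in-quota = $754,658.52 × 1,399/3,082 = $342,559.14; over-quota = $754,658.52 − $342,559.14 = $412,099.38.
In-quota duty = $342,559.14 × 2.5% = $8,563.98. Over-quota duty = $412,099.38 × 15% = $61,814.91.
Line duty = $8,563.98 + $61,814.91 = $70,378.89.
Line 2 (8037.54.92, Oresta, 2,712 units, $340,952.64):
Base rate for 8037.54.92 is $7.06/unit.
The additional-duty order on 8037.54.92 targets Drenos, not Oresta; it does not apply.
Duty = 2,712 × $7.06 = $19,146.72.
Line 3 (6871.24.98, Tyrica, 3,850 units, $548,817.50):
Base rate for 6871.24.98 is $6.04/unit.
Origin Tyrica qualifies under the Fenova–Tyrica agreement and 6871.24.98 is covered: preferential rate Free applies instead.
The additional-duty order on 6871.24.98 targets Drenos, not Tyrica; it does not apply.
Duty = $548,817.50 × 0% = $0.00.
Line 4 (3159.68.88, Oresta, 2,631 units, $43,569.36):
Base rate for 3159.68.88 is 25%.
3159.68.88 has an FTA preferential rate, but origin Oresta is not Tyrica; base rate stands.
Duty = $43,569.36 × 25% = $10,892.34.
Total = $70,378.89 + $19,146.72 + $0.00 + $10,892.34 = $100,417.95.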